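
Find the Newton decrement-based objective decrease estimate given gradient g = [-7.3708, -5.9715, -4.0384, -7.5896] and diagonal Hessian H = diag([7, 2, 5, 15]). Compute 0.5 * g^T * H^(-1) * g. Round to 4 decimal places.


Step 1: H is diagonal, so H^(-1) * g = [-1.053, -2.9858, -0.8077, -0.506].
Step 2: g^T H^(-1) g = sum_i g_i^2 / H_ii
  = (-7.3708)^2/7 + (-5.9715)^2/2 + (-4.0384)^2/5 + (-7.5896)^2/15
  = 7.7612 + 17.8294 + 3.2617 + 3.8401 = 32.6925
Step 3: Objective decrease = 0.5 * g^T H^(-1) g = 16.3463


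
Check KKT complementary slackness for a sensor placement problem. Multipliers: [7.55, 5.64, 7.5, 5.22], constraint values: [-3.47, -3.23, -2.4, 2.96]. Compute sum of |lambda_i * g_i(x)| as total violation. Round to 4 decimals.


KKT complementary slackness check:
lambda_1 * g_1 = 7.55 * -3.47 = -26.1985
lambda_2 * g_2 = 5.64 * -3.23 = -18.2172
lambda_3 * g_3 = 7.5 * -2.4 = -18.0
lambda_4 * g_4 = 5.22 * 2.96 = 15.4512
Total violation = 26.1985 + 18.2172 + 18.0 + 15.4512 = 77.8669


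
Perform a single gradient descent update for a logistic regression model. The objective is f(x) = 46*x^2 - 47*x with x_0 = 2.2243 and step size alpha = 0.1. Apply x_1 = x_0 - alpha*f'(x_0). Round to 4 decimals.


We compute the gradient at x_0 and apply the update.
f'(x) = 92*x - 47
f'(2.2243) = 92*2.2243 - 47 = 157.6356
x_1 = 2.2243 - 0.1*157.6356 = -13.5393


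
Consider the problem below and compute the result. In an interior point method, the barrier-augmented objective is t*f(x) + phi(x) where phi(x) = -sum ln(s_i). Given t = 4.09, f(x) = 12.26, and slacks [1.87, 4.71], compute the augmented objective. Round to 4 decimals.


Step 1: Compute log-barrier.
ln values: [0.6259, 1.5497]
phi = -(0.6259 + 1.5497) = -2.1756
Step 2: Compute augmented objective.
t*f(x) = 4.09*12.26 = 50.1434
Total = 50.1434 - 2.1756 = 47.9678


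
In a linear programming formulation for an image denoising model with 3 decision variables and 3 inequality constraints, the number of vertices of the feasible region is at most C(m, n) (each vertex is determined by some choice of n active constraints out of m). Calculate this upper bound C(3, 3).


Each vertex corresponds to some choice of n active constraints out of m, so the number of vertices is at most C(m, n) = m! / (n!(m-n)!).
m = 3, n = 3
Numerator: 3 * 2 * 1
Denominator: 3! = 6
C(3, 3) = 1


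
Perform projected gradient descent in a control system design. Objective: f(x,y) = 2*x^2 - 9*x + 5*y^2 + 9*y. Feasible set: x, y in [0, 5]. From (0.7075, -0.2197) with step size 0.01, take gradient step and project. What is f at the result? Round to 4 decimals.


Step 1: Compute gradient at (0.7075, -0.2197).
grad_x = 2*2*0.7075 - 9 = -6.17
grad_y = 2*5*-0.2197 + 9 = 6.803
Step 2: Gradient step.
x_raw = 0.7075 - 0.01*-6.17 = 0.7692
y_raw = -0.2197 - 0.01*6.803 = -0.2877
Step 3: Project onto [0, 5].
x_proj = clip(0.7692) = 0.7692
y_proj = clip(-0.2877) = 0.0
Step 4: Evaluate f.
f(0.7692, 0.0) = -5.7395


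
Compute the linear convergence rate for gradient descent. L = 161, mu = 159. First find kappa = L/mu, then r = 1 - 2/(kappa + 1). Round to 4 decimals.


Step 1: Compute the condition number.
kappa = L/mu = 161/159 = 1.0126
Step 2: Compute the convergence rate.
r = 1 - 2/(kappa + 1) = 1 - 2*mu/(L + mu) = (L - mu)/(L + mu) = 2/320 = 0.0063


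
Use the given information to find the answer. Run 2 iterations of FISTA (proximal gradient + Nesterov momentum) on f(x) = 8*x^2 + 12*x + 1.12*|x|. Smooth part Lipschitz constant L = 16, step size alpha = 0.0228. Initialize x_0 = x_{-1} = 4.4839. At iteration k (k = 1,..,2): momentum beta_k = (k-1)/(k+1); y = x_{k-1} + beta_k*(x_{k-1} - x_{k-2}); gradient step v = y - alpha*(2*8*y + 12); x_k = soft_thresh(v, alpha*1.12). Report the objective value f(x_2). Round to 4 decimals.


FISTA on f(x) = 8*x^2 + 12*x + 1.12*|x|
L = 16, alpha = 0.0228
Iteration 1: beta = 0.0, y = 4.4839 + 0.0*(4.4839 - 4.4839) = 4.4839
  grad(y) = 83.7424, v = y - alpha*grad = 2.5746
  prox(v) = soft_thresh(2.5746, 0.0255) = 2.549
Iteration 2: beta = 0.3333, y = 2.549 + 0.3333*(2.549 - 4.4839) = 1.9041
  grad(y) = 42.4653, v = y - alpha*grad = 0.9359
  prox(v) = soft_thresh(0.9359, 0.0255) = 0.9103
f(x_2) = 8*0.9103^2 + 12*0.9103 + 1.12*|0.9103| = 18.5733


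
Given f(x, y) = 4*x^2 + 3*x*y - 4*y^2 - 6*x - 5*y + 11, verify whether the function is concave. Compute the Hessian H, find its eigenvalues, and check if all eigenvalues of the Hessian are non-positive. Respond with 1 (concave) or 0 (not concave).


The Hessian of f(x,y) = 4*x^2 + 3*x*y - 4*y^2 - 6*x - 5*y + 11 is:
H = [[8, 3], [3, -8]]
Trace = 8 - 8 = 0
Determinant = 8*-8 - (3)^2 = -73
Discriminant = (0)^2 - 4*-73 = 292.0
Eigenvalues: lambda_1 = -8.544, lambda_2 = 8.544
The function is not concave.

0


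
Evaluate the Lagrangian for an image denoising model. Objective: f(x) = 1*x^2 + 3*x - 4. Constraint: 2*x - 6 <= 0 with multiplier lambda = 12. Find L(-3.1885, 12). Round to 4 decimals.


Step 1: Evaluate f(x).
f(-3.1885) = 1*(-3.1885)^2 + 3*(-3.1885) - 4 = -3.399
Step 2: Evaluate g(x).
g(-3.1885) = 2*-3.1885 - 6 = -12.377
Step 3: Compute Lagrangian.
L = -3.399 + 12*-12.377 = -151.923


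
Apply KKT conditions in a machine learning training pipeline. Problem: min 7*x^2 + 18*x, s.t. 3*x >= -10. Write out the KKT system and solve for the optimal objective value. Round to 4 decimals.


Step 1: Try lambda = 0 (constraint inactive).
Stationarity: 2*7*x + 18 = 0
x* = -18/(2*7) = -9/7 = -1.2857 (rounded; the exact value -9/7 is used below)
Check constraint: 3*-1.2857 = -3.8571 >= -10 -- satisfied.
Step 2: Compute optimal value.
f(x*) = 7*(-9/7)^2 + 18*(-9/7) = -11.5714


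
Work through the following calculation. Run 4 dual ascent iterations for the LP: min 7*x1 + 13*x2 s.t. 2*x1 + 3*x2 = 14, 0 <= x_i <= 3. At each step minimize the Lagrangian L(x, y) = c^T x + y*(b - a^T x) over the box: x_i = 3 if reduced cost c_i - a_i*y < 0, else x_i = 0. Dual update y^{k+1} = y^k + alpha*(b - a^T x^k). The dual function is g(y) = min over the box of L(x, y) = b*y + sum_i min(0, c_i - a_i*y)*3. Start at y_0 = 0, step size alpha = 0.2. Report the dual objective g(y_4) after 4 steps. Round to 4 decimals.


Dual ascent for LP: min 7*x1 + 13*x2, 2*x1 + 3*x2 = 14, 0 <= x_i <= 3
Step 1: y^k = 0.0, reduced costs: (7.0, 13.0)
  x^k = (0.0, 0.0), subgradient = b - a^T x = 14.0
  y^{k+1} = 0.0 + 0.2*14.0 = 2.8
Step 2: y^k = 2.8, reduced costs: (1.4, 4.6)
  x^k = (0.0, 0.0), subgradient = b - a^T x = 14.0
  y^{k+1} = 2.8 + 0.2*14.0 = 5.6
Step 3: y^k = 5.6, reduced costs: (-4.2, -3.8)
  x^k = (3.0, 3.0), subgradient = b - a^T x = -1.0
  y^{k+1} = 5.6 + 0.2*-1.0 = 5.4
Step 4: y^k = 5.4, reduced costs: (-3.8, -3.2)
  x^k = (3.0, 3.0), subgradient = b - a^T x = -1.0
  y^{k+1} = 5.4 + 0.2*-1.0 = 5.2
Dual objective at y_4 = 5.2: reduced costs (-3.4, -2.6), box minimizer x = (3.0, 3.0)
g(y_4) = b*y + (c1 - a1*y)*x1 + (c2 - a2*y)*x2 = 14*5.2 + (-3.4)*3.0 + (-2.6)*3.0 = 72.8 - 10.2 - 7.8 = 54.8


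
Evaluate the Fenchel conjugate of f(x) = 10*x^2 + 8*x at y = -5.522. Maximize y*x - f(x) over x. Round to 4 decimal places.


f*(y) = sup_x {y*x - a*x^2 - b*x} = sup_x {(y-b)*x - a*x^2}
FOC: (y - b) - 2a*x = 0 => x* = (y - b)/(2a)
x* = (-5.522 - 8)/(2*10) = -0.6761
f*(-5.522) = (y-b)^2/(4a) = (-5.522 - 8)^2/(4*10)
= 182.8445/40 = 4.5711


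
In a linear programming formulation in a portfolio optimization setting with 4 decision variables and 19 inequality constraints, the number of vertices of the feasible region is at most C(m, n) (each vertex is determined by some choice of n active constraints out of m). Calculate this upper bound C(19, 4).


Each vertex corresponds to some choice of n active constraints out of m, so the number of vertices is at most C(m, n) = m! / (n!(m-n)!).
m = 19, n = 4
Numerator: 19 * 18 * 17 * 16
Denominator: 4! = 24
C(19, 4) = 3876


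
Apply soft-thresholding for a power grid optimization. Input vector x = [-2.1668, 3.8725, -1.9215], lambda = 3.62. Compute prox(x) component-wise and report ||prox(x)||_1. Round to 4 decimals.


Soft-thresholding with lambda = 3.62:
prox(-2.1668) = sign(-2.1668)*max(|-2.1668| - 3.62, 0) = 0.0
prox(3.8725) = sign(3.8725)*max(|3.8725| - 3.62, 0) = 0.2525
prox(-1.9215) = sign(-1.9215)*max(|-1.9215| - 3.62, 0) = 0.0
prox(x) = [0.0, 0.2525, 0.0]
||prox(x)||_1 = 0.0 + 0.2525 + 0.0 = 0.2525


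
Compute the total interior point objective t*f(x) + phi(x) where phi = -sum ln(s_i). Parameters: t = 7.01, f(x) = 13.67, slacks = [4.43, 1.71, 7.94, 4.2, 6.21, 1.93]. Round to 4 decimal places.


Step 1: Compute log-barrier.
ln values: [1.4884, 0.5365, 2.0719, 1.4351, 1.8262, 0.6575]
phi = -(1.4884 + 0.5365 + 2.0719 + 1.4351 + 1.8262 + 0.6575) = -8.0156
Step 2: Compute augmented objective.
t*f(x) = 7.01*13.67 = 95.8267
Total = 95.8267 - 8.0156 = 87.8111


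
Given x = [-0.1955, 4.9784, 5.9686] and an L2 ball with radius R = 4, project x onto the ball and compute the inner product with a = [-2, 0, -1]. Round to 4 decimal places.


Step 1: Compute ||x|| (intermediates to 6 decimals).
||x|| = sqrt((-0.1955)^2 + 4.9784^2 + 5.9686^2) = 7.774759
Step 2: Project.
Since ||x|| > R, scale = R/||x|| = 4/7.774759 = 0.514485, proj(x) = scale * x
proj(x) = [-0.100582, 2.561312, 3.070755]
Step 3: Dot product.
a^T * proj(x) = -2*(-0.100582) + 0*2.561312 - 1*3.070755 = -2.8696


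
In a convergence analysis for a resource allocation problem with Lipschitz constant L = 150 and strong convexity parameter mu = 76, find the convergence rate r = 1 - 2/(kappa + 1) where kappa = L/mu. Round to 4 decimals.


Step 1: Compute the condition number.
kappa = L/mu = 150/76 = 1.9737
Step 2: Compute the convergence rate.
r = 1 - 2/(kappa + 1) = 1 - 2*mu/(L + mu) = (L - mu)/(L + mu) = 74/226 = 0.3274


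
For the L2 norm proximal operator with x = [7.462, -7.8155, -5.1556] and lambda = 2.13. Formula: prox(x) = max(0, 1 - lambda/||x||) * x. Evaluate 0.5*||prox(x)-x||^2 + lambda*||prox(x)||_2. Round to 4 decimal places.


Step 1: Compute ||x||.
||x|| = 11.9726
Step 2: Compute scaling factor.
scale = max(0, 1 - 2.13/11.9726) = 0.8221
Step 3: prox(x) = [6.1345, -6.4251, -4.2384]
||prox(x)|| = 9.8426
Step 4: Proximal objective.
0.5*||prox-x||^2 = 2.2685
lambda*||prox|| = 20.9647
Total = 23.2332


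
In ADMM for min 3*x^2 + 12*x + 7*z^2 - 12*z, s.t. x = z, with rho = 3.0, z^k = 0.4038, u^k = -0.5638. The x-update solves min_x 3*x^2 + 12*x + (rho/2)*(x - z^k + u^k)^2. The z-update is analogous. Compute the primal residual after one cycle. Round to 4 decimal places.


ADMM iteration with rho = 3.0, z^k = 0.4038, u^k = -0.5638
Step 1: x-update.
Minimize 3*x^2 + 12*x + (3.0/2)*(x - 0.4038 - 0.5638)^2
FOC: (2*3 + 3.0)*x = -12 + 3.0*(0.4038 + 0.5638)
x^{k+1} = -1.0108
Step 2: z-update.
Minimize 7*z^2 - 12*z + (3.0/2)*(-1.0108 - z - 0.5638)^2
FOC: (2*7 + 3.0)*z = 12 + 3.0*(-1.0108 - 0.5638)
z^{k+1} = 0.428
Step 3: u-update.
u^{k+1} = -0.5638 - 1.0108 - 0.428 = -2.0026
Step 4: Primal residual = |-1.0108 - 0.428| = 1.4388


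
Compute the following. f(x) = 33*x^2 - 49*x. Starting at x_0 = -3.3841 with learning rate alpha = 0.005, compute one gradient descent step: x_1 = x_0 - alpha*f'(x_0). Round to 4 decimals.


We compute the gradient at x_0 and apply the update.
f'(x) = 66*x - 49
f'(-3.3841) = 66*-3.3841 - 49 = -272.3506
x_1 = -3.3841 - 0.005*-272.3506 = -2.0223


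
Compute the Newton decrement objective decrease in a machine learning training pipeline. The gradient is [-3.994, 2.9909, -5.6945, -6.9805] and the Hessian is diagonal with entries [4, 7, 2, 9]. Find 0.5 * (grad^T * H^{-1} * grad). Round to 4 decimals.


Step 1: H is diagonal, so H^(-1) * g = [-0.9985, 0.4273, -2.8473, -0.7756].
Step 2: g^T H^(-1) g = sum_i g_i^2 / H_ii
  = (-3.994)^2/4 + (2.9909)^2/7 + (-5.6945)^2/2 + (-6.9805)^2/9
  = 3.988 + 1.2779 + 16.2137 + 5.4142 = 26.8938
Step 3: Objective decrease = 0.5 * g^T H^(-1) g = 13.4469


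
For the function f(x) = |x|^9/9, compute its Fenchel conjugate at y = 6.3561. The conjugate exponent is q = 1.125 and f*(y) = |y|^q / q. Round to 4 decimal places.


The conjugate exponent q satisfies 1/p + 1/q = 1.
p = 9, so q = 9/(9 - 1) = 1.125
|y|^q = 6.3561^1.125 = 8.0092
f*(6.3561) = 8.0092 / 1.125 = 7.1193


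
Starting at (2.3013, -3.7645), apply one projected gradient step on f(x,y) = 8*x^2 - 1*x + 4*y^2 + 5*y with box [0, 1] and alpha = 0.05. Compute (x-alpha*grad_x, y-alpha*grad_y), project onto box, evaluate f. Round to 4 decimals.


Step 1: Compute gradient at (2.3013, -3.7645).
grad_x = 2*8*2.3013 - 1 = 35.8208
grad_y = 2*4*-3.7645 + 5 = -25.116
Step 2: Gradient step.
x_raw = 2.3013 - 0.05*35.8208 = 0.5103
y_raw = -3.7645 - 0.05*-25.116 = -2.5087
Step 3: Project onto [0, 1].
x_proj = clip(0.5103) = 0.5103
y_proj = clip(-2.5087) = 0.0
Step 4: Evaluate f.
f(0.5103, 0.0) = 1.5727


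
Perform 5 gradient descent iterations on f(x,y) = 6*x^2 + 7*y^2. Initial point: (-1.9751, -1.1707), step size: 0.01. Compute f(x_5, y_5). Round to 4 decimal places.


Gradient descent on f(x,y) = 6*x^2 + 7*y^2.
Starting point: (-1.9751, -1.1707), alpha = 0.01
Step 1: grad_x = 2*6*-1.9751 = -23.7012, grad_y = 2*7*-1.1707 = -16.3898
  x_1 = -1.9751 - 0.01*-23.7012 = -1.7381
  y_1 = -1.1707 - 0.01*-16.3898 = -1.0068
Step 2: grad_x = 2*6*-1.7381 = -20.8571, grad_y = 2*7*-1.0068 = -14.0952
  x_2 = -1.7381 - 0.01*-20.8571 = -1.5295
  y_2 = -1.0068 - 0.01*-14.0952 = -0.8658
Step 3: grad_x = 2*6*-1.5295 = -18.3542, grad_y = 2*7*-0.8658 = -12.1219
  x_3 = -1.5295 - 0.01*-18.3542 = -1.346
  y_3 = -0.8658 - 0.01*-12.1219 = -0.7446
Step 4: grad_x = 2*6*-1.346 = -16.1517, grad_y = 2*7*-0.7446 = -10.4248
  x_4 = -1.346 - 0.01*-16.1517 = -1.1845
  y_4 = -0.7446 - 0.01*-10.4248 = -0.6404
Step 5: grad_x = 2*6*-1.1845 = -14.2135, grad_y = 2*7*-0.6404 = -8.9654
  x_5 = -1.1845 - 0.01*-14.2135 = -1.0423
  y_5 = -0.6404 - 0.01*-8.9654 = -0.5507
f(-1.0423, -0.5507) = 6*(-1.0423)^2 + 7*(-0.5507)^2 = 8.6417


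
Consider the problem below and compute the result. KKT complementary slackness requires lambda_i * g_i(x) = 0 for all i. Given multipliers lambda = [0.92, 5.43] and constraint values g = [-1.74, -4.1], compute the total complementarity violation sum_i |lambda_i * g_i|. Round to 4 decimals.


KKT complementary slackness check:
lambda_1 * g_1 = 0.92 * -1.74 = -1.6008
lambda_2 * g_2 = 5.43 * -4.1 = -22.263
Total violation = 1.6008 + 22.263 = 23.8638


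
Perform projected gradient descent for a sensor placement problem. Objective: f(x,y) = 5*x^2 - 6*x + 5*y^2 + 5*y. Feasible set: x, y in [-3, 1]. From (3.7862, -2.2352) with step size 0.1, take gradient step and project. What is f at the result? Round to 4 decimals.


Step 1: Compute gradient at (3.7862, -2.2352).
grad_x = 2*5*3.7862 - 6 = 31.862
grad_y = 2*5*-2.2352 + 5 = -17.352
Step 2: Gradient step.
x_raw = 3.7862 - 0.1*31.862 = 0.6
y_raw = -2.2352 - 0.1*-17.352 = -0.5
Step 3: Project onto [-3, 1].
x_proj = clip(0.6) = 0.6
y_proj = clip(-0.5) = -0.5
Step 4: Evaluate f.
f(0.6, -0.5) = -3.05


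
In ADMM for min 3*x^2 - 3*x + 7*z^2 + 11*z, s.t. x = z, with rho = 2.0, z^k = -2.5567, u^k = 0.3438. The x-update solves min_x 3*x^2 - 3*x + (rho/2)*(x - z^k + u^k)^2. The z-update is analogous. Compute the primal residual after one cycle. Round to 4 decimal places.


ADMM iteration with rho = 2.0, z^k = -2.5567, u^k = 0.3438
Step 1: x-update.
Minimize 3*x^2 - 3*x + (2.0/2)*(x + 2.5567 + 0.3438)^2
FOC: (2*3 + 2.0)*x = 3 + 2.0*(-2.5567 - 0.3438)
x^{k+1} = -0.3501
Step 2: z-update.
Minimize 7*z^2 + 11*z + (2.0/2)*(-0.3501 - z + 0.3438)^2
FOC: (2*7 + 2.0)*z = -11 + 2.0*(-0.3501 + 0.3438)
z^{k+1} = -0.6883
Step 3: u-update.
u^{k+1} = 0.3438 - 0.3501 + 0.6883 = 0.682
Step 4: Primal residual = |-0.3501 + 0.6883| = 0.3382


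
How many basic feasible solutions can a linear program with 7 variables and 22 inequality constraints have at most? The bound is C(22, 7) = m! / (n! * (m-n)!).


Each vertex corresponds to some choice of n active constraints out of m, so the number of vertices is at most C(m, n) = m! / (n!(m-n)!).
m = 22, n = 7
Numerator: 22 * 21 * 20 * 19 * 18 * 17 * 16
Denominator: 7! = 5040
C(22, 7) = 170544


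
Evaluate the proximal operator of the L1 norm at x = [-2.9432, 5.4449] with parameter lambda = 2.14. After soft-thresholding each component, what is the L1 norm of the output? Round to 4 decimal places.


Soft-thresholding with lambda = 2.14:
prox(-2.9432) = sign(-2.9432)*max(|-2.9432| - 2.14, 0) = -0.8032
prox(5.4449) = sign(5.4449)*max(|5.4449| - 2.14, 0) = 3.3049
prox(x) = [-0.8032, 3.3049]
||prox(x)||_1 = 0.8032 + 3.3049 = 4.1081


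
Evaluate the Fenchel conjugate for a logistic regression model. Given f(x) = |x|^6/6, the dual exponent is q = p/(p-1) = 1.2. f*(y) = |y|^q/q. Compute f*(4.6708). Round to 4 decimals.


The conjugate exponent q satisfies 1/p + 1/q = 1.
p = 6, so q = 6/(6 - 1) = 1.2
|y|^q = 4.6708^1.2 = 6.3573
f*(4.6708) = 6.3573 / 1.2 = 5.2977


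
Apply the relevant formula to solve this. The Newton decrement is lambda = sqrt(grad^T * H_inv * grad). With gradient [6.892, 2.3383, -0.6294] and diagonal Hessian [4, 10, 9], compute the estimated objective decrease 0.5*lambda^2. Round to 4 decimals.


Step 1: H is diagonal, so H^(-1) * g = [1.723, 0.2338, -0.0699].
Step 2: g^T H^(-1) g = sum_i g_i^2 / H_ii
  = (6.892)^2/4 + (2.3383)^2/10 + (-0.6294)^2/9
  = 11.8749 + 0.5468 + 0.044 = 12.4657
Step 3: Objective decrease = 0.5 * g^T H^(-1) g = 6.2328


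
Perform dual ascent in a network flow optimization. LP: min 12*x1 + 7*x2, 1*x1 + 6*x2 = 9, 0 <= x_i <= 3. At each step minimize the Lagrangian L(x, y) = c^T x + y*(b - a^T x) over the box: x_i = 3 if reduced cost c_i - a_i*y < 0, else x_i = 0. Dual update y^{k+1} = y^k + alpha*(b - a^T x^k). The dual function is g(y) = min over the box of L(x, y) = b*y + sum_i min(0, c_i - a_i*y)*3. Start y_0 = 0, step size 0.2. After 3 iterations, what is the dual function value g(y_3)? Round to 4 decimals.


Dual ascent for LP: min 12*x1 + 7*x2, 1*x1 + 6*x2 = 9, 0 <= x_i <= 3
Step 1: y^k = 0.0, reduced costs: (12.0, 7.0)
  x^k = (0.0, 0.0), subgradient = b - a^T x = 9.0
  y^{k+1} = 0.0 + 0.2*9.0 = 1.8
Step 2: y^k = 1.8, reduced costs: (10.2, -3.8)
  x^k = (0.0, 3.0), subgradient = b - a^T x = -9.0
  y^{k+1} = 1.8 + 0.2*-9.0 = 0.0
Step 3: y^k = 0.0, reduced costs: (12.0, 7.0)
  x^k = (0.0, 0.0), subgradient = b - a^T x = 9.0
  y^{k+1} = 0.0 + 0.2*9.0 = 1.8
Dual objective at y_3 = 1.8: reduced costs (10.2, -3.8), box minimizer x = (0.0, 3.0)
g(y_3) = b*y + (c1 - a1*y)*x1 + (c2 - a2*y)*x2 = 9*1.8 + 10.2*0.0 + (-3.8)*3.0 = 16.2 + 0.0 - 11.4 = 4.8


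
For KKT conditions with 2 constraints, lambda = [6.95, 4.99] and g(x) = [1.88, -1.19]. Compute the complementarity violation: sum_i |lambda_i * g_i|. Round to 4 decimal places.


KKT complementary slackness check:
lambda_1 * g_1 = 6.95 * 1.88 = 13.066
lambda_2 * g_2 = 4.99 * -1.19 = -5.9381
Total violation = 13.066 + 5.9381 = 19.0041


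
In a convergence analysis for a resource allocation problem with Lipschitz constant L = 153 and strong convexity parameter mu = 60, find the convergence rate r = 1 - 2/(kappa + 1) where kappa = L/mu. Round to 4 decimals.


Step 1: Compute the condition number.
kappa = L/mu = 153/60 = 2.55
Step 2: Compute the convergence rate.
r = 1 - 2/(kappa + 1) = 1 - 2*mu/(L + mu) = (L - mu)/(L + mu) = 93/213 = 0.4366


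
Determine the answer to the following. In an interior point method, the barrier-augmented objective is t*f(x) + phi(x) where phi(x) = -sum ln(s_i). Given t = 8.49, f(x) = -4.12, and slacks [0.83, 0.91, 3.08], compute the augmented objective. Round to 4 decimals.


Step 1: Compute log-barrier.
ln values: [-0.1863, -0.0943, 1.1249]
phi = -(-0.1863 - 0.0943 + 1.1249) = -0.8443
Step 2: Compute augmented objective.
t*f(x) = 8.49*-4.12 = -34.9788
Total = -34.9788 - 0.8443 = -35.8231


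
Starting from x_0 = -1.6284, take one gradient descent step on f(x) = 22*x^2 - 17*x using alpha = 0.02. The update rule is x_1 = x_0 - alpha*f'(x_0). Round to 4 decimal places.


We compute the gradient at x_0 and apply the update.
f'(x) = 44*x - 17
f'(-1.6284) = 44*-1.6284 - 17 = -88.6496
x_1 = -1.6284 - 0.02*-88.6496 = 0.1446


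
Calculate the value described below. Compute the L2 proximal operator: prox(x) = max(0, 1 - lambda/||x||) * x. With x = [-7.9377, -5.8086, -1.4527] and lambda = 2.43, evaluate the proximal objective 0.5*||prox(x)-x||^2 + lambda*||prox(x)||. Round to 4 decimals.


Step 1: Compute ||x||.
||x|| = 9.9427
Step 2: Compute scaling factor.
scale = max(0, 1 - 2.43/9.9427) = 0.7556
Step 3: prox(x) = [-5.9977, -4.389, -1.0977]
||prox(x)|| = 7.5127
Step 4: Proximal objective.
0.5*||prox-x||^2 = 2.9525
lambda*||prox|| = 18.2559
Total = 21.2083


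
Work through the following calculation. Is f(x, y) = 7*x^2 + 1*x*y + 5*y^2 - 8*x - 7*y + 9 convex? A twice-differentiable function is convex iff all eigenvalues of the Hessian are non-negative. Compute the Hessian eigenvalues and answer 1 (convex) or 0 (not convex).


The Hessian of f(x,y) = 7*x^2 + 1*x*y + 5*y^2 - 8*x - 7*y + 9 is:
H = [[14, 1], [1, 10]]
Trace = 14 + 10 = 24
Determinant = 14*10 - (1)^2 = 139
Discriminant = (24)^2 - 4*139 = 20.0
Eigenvalues: lambda_1 = 9.7639, lambda_2 = 14.2361
The function is convex.

1


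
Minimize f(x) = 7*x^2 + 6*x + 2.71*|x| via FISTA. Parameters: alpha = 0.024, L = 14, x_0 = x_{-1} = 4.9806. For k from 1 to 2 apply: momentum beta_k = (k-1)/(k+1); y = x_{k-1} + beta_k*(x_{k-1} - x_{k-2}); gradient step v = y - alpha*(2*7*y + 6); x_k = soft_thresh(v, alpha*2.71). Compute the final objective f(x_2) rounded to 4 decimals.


FISTA on f(x) = 7*x^2 + 6*x + 2.71*|x|
L = 14, alpha = 0.024
Iteration 1: beta = 0.0, y = 4.9806 + 0.0*(4.9806 - 4.9806) = 4.9806
  grad(y) = 75.7284, v = y - alpha*grad = 3.1631
  prox(v) = soft_thresh(3.1631, 0.065) = 3.0981
Iteration 2: beta = 0.3333, y = 3.0981 + 0.3333*(3.0981 - 4.9806) = 2.4706
  grad(y) = 40.588, v = y - alpha*grad = 1.4965
  prox(v) = soft_thresh(1.4965, 0.065) = 1.4314
f(x_2) = 7*1.4314^2 + 6*1.4314 + 2.71*|1.4314| = 26.8104


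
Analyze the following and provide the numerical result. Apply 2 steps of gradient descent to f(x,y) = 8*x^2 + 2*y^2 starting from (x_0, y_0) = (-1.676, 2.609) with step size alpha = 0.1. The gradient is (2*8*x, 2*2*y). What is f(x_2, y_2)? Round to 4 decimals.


Gradient descent on f(x,y) = 8*x^2 + 2*y^2.
Starting point: (-1.676, 2.609), alpha = 0.1
Step 1: grad_x = 2*8*-1.676 = -26.816, grad_y = 2*2*2.609 = 10.436
  x_1 = -1.676 - 0.1*-26.816 = 1.0056
  y_1 = 2.609 - 0.1*10.436 = 1.5654
Step 2: grad_x = 2*8*1.0056 = 16.0896, grad_y = 2*2*1.5654 = 6.2616
  x_2 = 1.0056 - 0.1*16.0896 = -0.6034
  y_2 = 1.5654 - 0.1*6.2616 = 0.9392
f(-0.6034, 0.9392) = 8*(-0.6034)^2 + 2*0.9392^2 = 4.6767


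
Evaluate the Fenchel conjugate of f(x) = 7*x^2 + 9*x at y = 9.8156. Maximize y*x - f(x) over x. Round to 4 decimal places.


f*(y) = sup_x {y*x - a*x^2 - b*x} = sup_x {(y-b)*x - a*x^2}
FOC: (y - b) - 2a*x = 0 => x* = (y - b)/(2a)
x* = (9.8156 - 9)/(2*7) = 0.0583
f*(9.8156) = (y-b)^2/(4a) = (9.8156 - 9)^2/(4*7)
= 0.6652/28 = 0.0238


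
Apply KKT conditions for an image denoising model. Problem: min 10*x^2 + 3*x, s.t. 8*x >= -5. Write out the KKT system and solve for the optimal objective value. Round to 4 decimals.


Step 1: Try lambda = 0 (constraint inactive).
Stationarity: 2*10*x + 3 = 0
x* = -3/(2*10) = -0.15
Check constraint: 8*-0.15 = -1.2 >= -5 -- satisfied.
Step 2: Compute optimal value.
f(x*) = 10*(-0.15)^2 + 3*(-0.15) = -0.225


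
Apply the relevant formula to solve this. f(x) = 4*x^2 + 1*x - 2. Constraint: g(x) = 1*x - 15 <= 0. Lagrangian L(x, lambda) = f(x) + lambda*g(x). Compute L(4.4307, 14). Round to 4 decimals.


Step 1: Evaluate f(x).
f(4.4307) = 4*4.4307^2 + 1*4.4307 - 2 = 80.9551
Step 2: Evaluate g(x).
g(4.4307) = 1*4.4307 - 15 = -10.5693
Step 3: Compute Lagrangian.
L = 80.9551 + 14*-10.5693 = -67.0151


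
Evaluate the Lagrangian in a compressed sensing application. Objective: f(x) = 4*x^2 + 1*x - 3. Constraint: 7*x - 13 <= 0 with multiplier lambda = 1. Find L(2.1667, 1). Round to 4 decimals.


Step 1: Evaluate f(x).
f(2.1667) = 4*2.1667^2 + 1*2.1667 - 3 = 17.9451
Step 2: Evaluate g(x).
g(2.1667) = 7*2.1667 - 13 = 2.1669
Step 3: Compute Lagrangian.
L = 17.9451 + 1*2.1669 = 20.112


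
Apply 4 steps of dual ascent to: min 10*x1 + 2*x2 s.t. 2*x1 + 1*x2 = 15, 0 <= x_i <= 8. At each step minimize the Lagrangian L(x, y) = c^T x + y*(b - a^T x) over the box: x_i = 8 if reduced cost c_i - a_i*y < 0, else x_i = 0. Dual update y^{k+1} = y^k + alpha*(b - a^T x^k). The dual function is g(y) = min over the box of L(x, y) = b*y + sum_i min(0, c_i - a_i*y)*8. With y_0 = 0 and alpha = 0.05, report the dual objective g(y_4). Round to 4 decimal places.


Dual ascent for LP: min 10*x1 + 2*x2, 2*x1 + 1*x2 = 15, 0 <= x_i <= 8
Step 1: y^k = 0.0, reduced costs: (10.0, 2.0)
  x^k = (0.0, 0.0), subgradient = b - a^T x = 15.0
  y^{k+1} = 0.0 + 0.05*15.0 = 0.75
Step 2: y^k = 0.75, reduced costs: (8.5, 1.25)
  x^k = (0.0, 0.0), subgradient = b - a^T x = 15.0
  y^{k+1} = 0.75 + 0.05*15.0 = 1.5
Step 3: y^k = 1.5, reduced costs: (7.0, 0.5)
  x^k = (0.0, 0.0), subgradient = b - a^T x = 15.0
  y^{k+1} = 1.5 + 0.05*15.0 = 2.25
Step 4: y^k = 2.25, reduced costs: (5.5, -0.25)
  x^k = (0.0, 8.0), subgradient = b - a^T x = 7.0
  y^{k+1} = 2.25 + 0.05*7.0 = 2.6
Dual objective at y_4 = 2.6: reduced costs (4.8, -0.6), box minimizer x = (0.0, 8.0)
g(y_4) = b*y + (c1 - a1*y)*x1 + (c2 - a2*y)*x2 = 15*2.6 + 4.8*0.0 + (-0.6)*8.0 = 39.0 + 0.0 - 4.8 = 34.2


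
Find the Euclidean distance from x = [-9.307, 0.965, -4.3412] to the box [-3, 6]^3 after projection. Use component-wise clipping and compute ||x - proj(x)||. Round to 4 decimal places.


Project each component onto [-3, 6].
clip(-9.307) = -3.0, clip(0.965) = 0.965, clip(-4.3412) = -3.0
Projection = [-3.0, 0.965, -3.0]
Squared diffs: [39.7782, 0.0, 1.7988]
Distance = sqrt(41.577) = 6.448


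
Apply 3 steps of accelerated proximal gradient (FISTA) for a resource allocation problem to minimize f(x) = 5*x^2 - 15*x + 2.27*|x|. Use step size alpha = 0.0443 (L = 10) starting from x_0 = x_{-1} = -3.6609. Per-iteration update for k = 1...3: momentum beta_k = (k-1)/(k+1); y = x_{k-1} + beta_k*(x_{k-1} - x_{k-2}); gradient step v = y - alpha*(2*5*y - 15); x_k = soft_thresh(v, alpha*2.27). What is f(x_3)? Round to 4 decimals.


FISTA on f(x) = 5*x^2 - 15*x + 2.27*|x|
L = 10, alpha = 0.0443
Iteration 1: beta = 0.0, y = -3.6609 + 0.0*(-3.6609 + 3.6609) = -3.6609
  grad(y) = -51.609, v = y - alpha*grad = -1.3746
  prox(v) = soft_thresh(-1.3746, 0.1006) = -1.2741
Iteration 2: beta = 0.3333, y = -1.2741 + 0.3333*(-1.2741 + 3.6609) = -0.4784
  grad(y) = -19.7845, v = y - alpha*grad = 0.398
  prox(v) = soft_thresh(0.398, 0.1006) = 0.2974
Iteration 3: beta = 0.5, y = 0.2974 + 0.5*(0.2974 + 1.2741) = 1.0832
  grad(y) = -4.168, v = y - alpha*grad = 1.2678
  prox(v) = soft_thresh(1.2678, 0.1006) = 1.1673
f(x_3) = 5*1.1673^2 - 15*1.1673 + 2.27*|1.1673| = -8.0468


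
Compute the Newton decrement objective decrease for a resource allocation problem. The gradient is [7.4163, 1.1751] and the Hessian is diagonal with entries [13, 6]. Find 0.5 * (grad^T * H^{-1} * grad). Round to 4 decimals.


Step 1: H is diagonal, so H^(-1) * g = [0.5705, 0.1959].
Step 2: g^T H^(-1) g = sum_i g_i^2 / H_ii
  = (7.4163)^2/13 + (1.1751)^2/6
  = 4.2309 + 0.2301 = 4.461
Step 3: Objective decrease = 0.5 * g^T H^(-1) g = 2.2305


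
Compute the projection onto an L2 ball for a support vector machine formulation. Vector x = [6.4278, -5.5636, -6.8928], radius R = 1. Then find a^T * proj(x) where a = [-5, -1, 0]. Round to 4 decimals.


Step 1: Compute ||x|| (intermediates to 6 decimals).
||x|| = sqrt(6.4278^2 + (-5.5636)^2 + (-6.8928)^2) = 10.944448
Step 2: Project.
Since ||x|| > R, scale = R/||x|| = 1/10.944448 = 0.091371, proj(x) = scale * x
proj(x) = [0.587315, -0.508352, -0.629802]
Step 3: Dot product.
a^T * proj(x) = -5*0.587315 - 1*(-0.508352) + 0*(-0.629802) = -2.4282


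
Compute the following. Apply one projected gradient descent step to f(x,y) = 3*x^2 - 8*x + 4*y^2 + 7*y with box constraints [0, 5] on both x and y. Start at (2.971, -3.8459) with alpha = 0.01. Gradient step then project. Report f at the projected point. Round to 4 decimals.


Step 1: Compute gradient at (2.971, -3.8459).
grad_x = 2*3*2.971 - 8 = 9.826
grad_y = 2*4*-3.8459 + 7 = -23.7672
Step 2: Gradient step.
x_raw = 2.971 - 0.01*9.826 = 2.8727
y_raw = -3.8459 - 0.01*-23.7672 = -3.6082
Step 3: Project onto [0, 5].
x_proj = clip(2.8727) = 2.8727
y_proj = clip(-3.6082) = 0.0
Step 4: Evaluate f.
f(2.8727, 0.0) = 1.776


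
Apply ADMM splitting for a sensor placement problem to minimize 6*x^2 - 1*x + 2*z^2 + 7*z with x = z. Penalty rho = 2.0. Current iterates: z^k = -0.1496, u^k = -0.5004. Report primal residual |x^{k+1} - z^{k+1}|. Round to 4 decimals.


ADMM iteration with rho = 2.0, z^k = -0.1496, u^k = -0.5004
Step 1: x-update.
Minimize 6*x^2 - 1*x + (2.0/2)*(x + 0.1496 - 0.5004)^2
FOC: (2*6 + 2.0)*x = 1 + 2.0*(-0.1496 + 0.5004)
x^{k+1} = 0.1215
Step 2: z-update.
Minimize 2*z^2 + 7*z + (2.0/2)*(0.1215 - z - 0.5004)^2
FOC: (2*2 + 2.0)*z = -7 + 2.0*(0.1215 - 0.5004)
z^{k+1} = -1.293
Step 3: u-update.
u^{k+1} = -0.5004 + 0.1215 + 1.293 = 0.9141
Step 4: Primal residual = |0.1215 + 1.293| = 1.4145


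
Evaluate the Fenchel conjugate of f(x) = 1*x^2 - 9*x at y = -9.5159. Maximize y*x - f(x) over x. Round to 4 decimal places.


f*(y) = sup_x {y*x - a*x^2 - b*x} = sup_x {(y-b)*x - a*x^2}
FOC: (y - b) - 2a*x = 0 => x* = (y - b)/(2a)
x* = (-9.5159 + 9)/(2*1) = -0.258
f*(-9.5159) = (y-b)^2/(4a) = (-9.5159 + 9)^2/(4*1)
= 0.2662/4 = 0.0665


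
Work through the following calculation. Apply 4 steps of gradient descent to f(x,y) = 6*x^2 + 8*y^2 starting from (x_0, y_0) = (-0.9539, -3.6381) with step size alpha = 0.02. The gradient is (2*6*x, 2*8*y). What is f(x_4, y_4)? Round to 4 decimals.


Gradient descent on f(x,y) = 6*x^2 + 8*y^2.
Starting point: (-0.9539, -3.6381), alpha = 0.02
Step 1: grad_x = 2*6*-0.9539 = -11.4468, grad_y = 2*8*-3.6381 = -58.2096
  x_1 = -0.9539 - 0.02*-11.4468 = -0.725
  y_1 = -3.6381 - 0.02*-58.2096 = -2.4739
Step 2: grad_x = 2*6*-0.725 = -8.6996, grad_y = 2*8*-2.4739 = -39.5825
  x_2 = -0.725 - 0.02*-8.6996 = -0.551
  y_2 = -2.4739 - 0.02*-39.5825 = -1.6823
Step 3: grad_x = 2*6*-0.551 = -6.6117, grad_y = 2*8*-1.6823 = -26.9161
  x_3 = -0.551 - 0.02*-6.6117 = -0.4187
  y_3 = -1.6823 - 0.02*-26.9161 = -1.1439
Step 4: grad_x = 2*6*-0.4187 = -5.0249, grad_y = 2*8*-1.1439 = -18.303
  x_4 = -0.4187 - 0.02*-5.0249 = -0.3182
  y_4 = -1.1439 - 0.02*-18.303 = -0.7779
f(-0.3182, -0.7779) = 6*(-0.3182)^2 + 8*(-0.7779)^2 = 5.4484


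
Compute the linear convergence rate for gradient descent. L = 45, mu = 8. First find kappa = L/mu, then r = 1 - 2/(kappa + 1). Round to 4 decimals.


Step 1: Compute the condition number.
kappa = L/mu = 45/8 = 5.625
Step 2: Compute the convergence rate.
r = 1 - 2/(kappa + 1) = 1 - 2*mu/(L + mu) = (L - mu)/(L + mu) = 37/53 = 0.6981


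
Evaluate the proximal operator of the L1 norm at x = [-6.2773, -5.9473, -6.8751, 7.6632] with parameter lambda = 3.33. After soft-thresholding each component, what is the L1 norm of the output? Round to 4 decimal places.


Soft-thresholding with lambda = 3.33:
prox(-6.2773) = sign(-6.2773)*max(|-6.2773| - 3.33, 0) = -2.9473
prox(-5.9473) = sign(-5.9473)*max(|-5.9473| - 3.33, 0) = -2.6173
prox(-6.8751) = sign(-6.8751)*max(|-6.8751| - 3.33, 0) = -3.5451
prox(7.6632) = sign(7.6632)*max(|7.6632| - 3.33, 0) = 4.3332
prox(x) = [-2.9473, -2.6173, -3.5451, 4.3332]
||prox(x)||_1 = 2.9473 + 2.6173 + 3.5451 + 4.3332 = 13.4429


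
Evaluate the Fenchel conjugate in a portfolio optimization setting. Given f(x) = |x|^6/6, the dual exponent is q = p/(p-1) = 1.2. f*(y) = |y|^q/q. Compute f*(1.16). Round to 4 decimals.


The conjugate exponent q satisfies 1/p + 1/q = 1.
p = 6, so q = 6/(6 - 1) = 1.2
|y|^q = 1.16^1.2 = 1.1949
f*(1.16) = 1.1949 / 1.2 = 0.9958


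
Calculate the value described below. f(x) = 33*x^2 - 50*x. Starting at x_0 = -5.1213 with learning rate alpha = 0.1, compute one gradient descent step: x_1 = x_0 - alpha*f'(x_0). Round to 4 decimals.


We compute the gradient at x_0 and apply the update.
f'(x) = 66*x - 50
f'(-5.1213) = 66*-5.1213 - 50 = -388.0058
x_1 = -5.1213 - 0.1*-388.0058 = 33.6793


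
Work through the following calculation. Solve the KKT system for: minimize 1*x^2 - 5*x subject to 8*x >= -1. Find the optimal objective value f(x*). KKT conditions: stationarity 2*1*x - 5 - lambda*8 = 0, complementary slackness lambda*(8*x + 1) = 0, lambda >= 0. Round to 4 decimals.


Step 1: Try lambda = 0 (constraint inactive).
Stationarity: 2*1*x - 5 = 0
x* = 5/(2*1) = 2.5
Check constraint: 8*2.5 = 20.0 >= -1 -- satisfied.
Step 2: Compute optimal value.
f(x*) = 1*2.5^2 - 5*2.5 = -6.25


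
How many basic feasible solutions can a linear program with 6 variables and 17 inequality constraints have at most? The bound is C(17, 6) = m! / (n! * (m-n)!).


Each vertex corresponds to some choice of n active constraints out of m, so the number of vertices is at most C(m, n) = m! / (n!(m-n)!).
m = 17, n = 6
Numerator: 17 * 16 * 15 * 14 * 13 * 12
Denominator: 6! = 720
C(17, 6) = 12376


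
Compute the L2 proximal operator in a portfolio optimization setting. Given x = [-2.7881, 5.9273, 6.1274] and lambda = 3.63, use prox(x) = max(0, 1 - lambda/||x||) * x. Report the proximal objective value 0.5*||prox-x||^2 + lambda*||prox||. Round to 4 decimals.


Step 1: Compute ||x||.
||x|| = 8.9695
Step 2: Compute scaling factor.
scale = max(0, 1 - 3.63/8.9695) = 0.5953
Step 3: prox(x) = [-1.6597, 3.5285, 3.6476]
||prox(x)|| = 5.3395
Step 4: Proximal objective.
0.5*||prox-x||^2 = 6.5885
lambda*||prox|| = 19.3824
Total = 25.9707


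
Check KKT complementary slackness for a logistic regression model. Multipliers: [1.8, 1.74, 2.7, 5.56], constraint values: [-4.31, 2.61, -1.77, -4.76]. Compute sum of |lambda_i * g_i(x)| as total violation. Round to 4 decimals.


KKT complementary slackness check:
lambda_1 * g_1 = 1.8 * -4.31 = -7.758
lambda_2 * g_2 = 1.74 * 2.61 = 4.5414
lambda_3 * g_3 = 2.7 * -1.77 = -4.779
lambda_4 * g_4 = 5.56 * -4.76 = -26.4656
Total violation = 7.758 + 4.5414 + 4.779 + 26.4656 = 43.544


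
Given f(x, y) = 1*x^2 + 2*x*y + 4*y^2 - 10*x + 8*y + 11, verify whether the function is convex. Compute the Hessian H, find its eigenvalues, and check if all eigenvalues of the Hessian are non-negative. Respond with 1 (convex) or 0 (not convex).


The Hessian of f(x,y) = 1*x^2 + 2*x*y + 4*y^2 - 10*x + 8*y + 11 is:
H = [[2, 2], [2, 8]]
Trace = 2 + 8 = 10
Determinant = 2*8 - (2)^2 = 12
Discriminant = (10)^2 - 4*12 = 52.0
Eigenvalues: lambda_1 = 1.3944, lambda_2 = 8.6056
The function is convex.

1


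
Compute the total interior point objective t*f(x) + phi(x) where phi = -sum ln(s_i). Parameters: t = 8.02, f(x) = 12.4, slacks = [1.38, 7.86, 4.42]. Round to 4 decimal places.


Step 1: Compute log-barrier.
ln values: [0.3221, 2.0618, 1.4861]
phi = -(0.3221 + 2.0618 + 1.4861) = -3.87
Step 2: Compute augmented objective.
t*f(x) = 8.02*12.4 = 99.448
Total = 99.448 - 3.87 = 95.578


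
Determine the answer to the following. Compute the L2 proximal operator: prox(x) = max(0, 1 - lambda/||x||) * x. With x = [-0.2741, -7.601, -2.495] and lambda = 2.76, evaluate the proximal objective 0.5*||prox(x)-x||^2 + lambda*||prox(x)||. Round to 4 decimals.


Step 1: Compute ||x||.
||x|| = 8.0047
Step 2: Compute scaling factor.
scale = max(0, 1 - 2.76/8.0047) = 0.6552
Step 3: prox(x) = [-0.1796, -4.9802, -1.6347]
||prox(x)|| = 5.2447
Step 4: Proximal objective.
0.5*||prox-x||^2 = 3.8088
lambda*||prox|| = 14.4754
Total = 18.2842


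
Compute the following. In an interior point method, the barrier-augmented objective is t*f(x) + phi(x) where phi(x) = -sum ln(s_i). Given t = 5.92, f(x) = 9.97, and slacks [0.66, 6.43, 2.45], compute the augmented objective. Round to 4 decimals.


Step 1: Compute log-barrier.
ln values: [-0.4155, 1.861, 0.8961]
phi = -(-0.4155 + 1.861 + 0.8961) = -2.3415
Step 2: Compute augmented objective.
t*f(x) = 5.92*9.97 = 59.0224
Total = 59.0224 - 2.3415 = 56.6809


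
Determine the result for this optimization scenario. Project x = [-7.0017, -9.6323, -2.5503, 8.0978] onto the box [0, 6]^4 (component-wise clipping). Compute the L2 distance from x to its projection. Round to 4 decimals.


Project each component onto [0, 6].
clip(-7.0017) = 0.0, clip(-9.6323) = 0.0, clip(-2.5503) = 0.0, clip(8.0978) = 6.0
Projection = [0.0, 0.0, 0.0, 6.0]
Squared diffs: [49.0238, 92.7812, 6.504, 4.4008]
Distance = sqrt(152.7098) = 12.3576


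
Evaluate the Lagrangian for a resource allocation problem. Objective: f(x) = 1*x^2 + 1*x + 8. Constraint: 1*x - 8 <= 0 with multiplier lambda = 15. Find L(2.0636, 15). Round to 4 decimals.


Step 1: Evaluate f(x).
f(2.0636) = 1*2.0636^2 + 1*2.0636 + 8 = 14.322
Step 2: Evaluate g(x).
g(2.0636) = 1*2.0636 - 8 = -5.9364
Step 3: Compute Lagrangian.
L = 14.322 + 15*-5.9364 = -74.724


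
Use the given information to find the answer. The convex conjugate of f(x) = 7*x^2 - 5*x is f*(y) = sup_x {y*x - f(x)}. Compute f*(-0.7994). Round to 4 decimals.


f*(y) = sup_x {y*x - a*x^2 - b*x} = sup_x {(y-b)*x - a*x^2}
FOC: (y - b) - 2a*x = 0 => x* = (y - b)/(2a)
x* = (-0.7994 + 5)/(2*7) = 0.3
f*(-0.7994) = (y-b)^2/(4a) = (-0.7994 + 5)^2/(4*7)
= 17.645/28 = 0.6302


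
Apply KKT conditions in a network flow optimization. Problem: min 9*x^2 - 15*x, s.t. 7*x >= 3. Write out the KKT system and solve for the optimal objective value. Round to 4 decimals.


Step 1: Try lambda = 0 (constraint inactive).
Stationarity: 2*9*x - 15 = 0
x* = 15/(2*9) = 5/6 = 0.8333 (rounded; the exact value 5/6 is used below)
Check constraint: 7*0.8333 = 5.8331 >= 3 -- satisfied.
Step 2: Compute optimal value.
f(x*) = 9*(5/6)^2 - 15*(5/6) = -6.25


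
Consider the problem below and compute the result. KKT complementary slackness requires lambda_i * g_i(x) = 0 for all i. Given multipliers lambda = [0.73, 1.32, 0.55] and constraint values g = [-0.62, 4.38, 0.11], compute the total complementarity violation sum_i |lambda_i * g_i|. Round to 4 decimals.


KKT complementary slackness check:
lambda_1 * g_1 = 0.73 * -0.62 = -0.4526
lambda_2 * g_2 = 1.32 * 4.38 = 5.7816
lambda_3 * g_3 = 0.55 * 0.11 = 0.0605
Total violation = 0.4526 + 5.7816 + 0.0605 = 6.2947


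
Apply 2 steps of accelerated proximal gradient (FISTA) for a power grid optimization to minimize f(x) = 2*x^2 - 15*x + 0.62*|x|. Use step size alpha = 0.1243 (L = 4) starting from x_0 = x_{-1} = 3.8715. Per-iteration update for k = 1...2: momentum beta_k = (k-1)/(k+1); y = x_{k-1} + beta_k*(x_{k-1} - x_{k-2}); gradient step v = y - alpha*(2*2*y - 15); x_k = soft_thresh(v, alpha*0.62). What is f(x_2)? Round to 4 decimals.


FISTA on f(x) = 2*x^2 - 15*x + 0.62*|x|
L = 4, alpha = 0.1243
Iteration 1: beta = 0.0, y = 3.8715 + 0.0*(3.8715 - 3.8715) = 3.8715
  grad(y) = 0.486, v = y - alpha*grad = 3.8111
  prox(v) = soft_thresh(3.8111, 0.0771) = 3.734
Iteration 2: beta = 0.3333, y = 3.734 + 0.3333*(3.734 - 3.8715) = 3.6882
  grad(y) = -0.2472, v = y - alpha*grad = 3.7189
  prox(v) = soft_thresh(3.7189, 0.0771) = 3.6419
f(x_2) = 2*3.6419^2 - 15*3.6419 + 0.62*|3.6419| = -25.8437


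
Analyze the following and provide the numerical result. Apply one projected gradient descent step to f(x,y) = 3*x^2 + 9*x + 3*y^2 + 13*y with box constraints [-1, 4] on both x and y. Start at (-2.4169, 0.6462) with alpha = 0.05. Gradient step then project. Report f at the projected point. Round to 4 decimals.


Step 1: Compute gradient at (-2.4169, 0.6462).
grad_x = 2*3*-2.4169 + 9 = -5.5014
grad_y = 2*3*0.6462 + 13 = 16.8772
Step 2: Gradient step.
x_raw = -2.4169 - 0.05*-5.5014 = -2.1418
y_raw = 0.6462 - 0.05*16.8772 = -0.1977
Step 3: Project onto [-1, 4].
x_proj = clip(-2.1418) = -1.0
y_proj = clip(-0.1977) = -0.1977
Step 4: Evaluate f.
f(-1.0, -0.1977) = -8.4524


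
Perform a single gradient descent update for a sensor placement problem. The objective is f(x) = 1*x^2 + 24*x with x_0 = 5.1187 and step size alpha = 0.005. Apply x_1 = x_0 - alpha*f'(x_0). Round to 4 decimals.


We compute the gradient at x_0 and apply the update.
f'(x) = 2*x + 24
f'(5.1187) = 2*5.1187 + 24 = 34.2374
x_1 = 5.1187 - 0.005*34.2374 = 4.9475
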